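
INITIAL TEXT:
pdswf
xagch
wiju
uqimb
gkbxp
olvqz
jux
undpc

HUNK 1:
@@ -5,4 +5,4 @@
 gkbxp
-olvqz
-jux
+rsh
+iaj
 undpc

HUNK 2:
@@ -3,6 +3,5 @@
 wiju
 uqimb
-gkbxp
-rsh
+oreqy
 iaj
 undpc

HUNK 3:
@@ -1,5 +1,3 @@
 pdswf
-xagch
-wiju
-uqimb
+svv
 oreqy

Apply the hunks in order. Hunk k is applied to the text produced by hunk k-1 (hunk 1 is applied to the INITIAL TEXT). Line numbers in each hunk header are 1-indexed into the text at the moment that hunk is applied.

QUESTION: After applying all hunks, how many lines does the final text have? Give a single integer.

Hunk 1: at line 5 remove [olvqz,jux] add [rsh,iaj] -> 8 lines: pdswf xagch wiju uqimb gkbxp rsh iaj undpc
Hunk 2: at line 3 remove [gkbxp,rsh] add [oreqy] -> 7 lines: pdswf xagch wiju uqimb oreqy iaj undpc
Hunk 3: at line 1 remove [xagch,wiju,uqimb] add [svv] -> 5 lines: pdswf svv oreqy iaj undpc
Final line count: 5

Answer: 5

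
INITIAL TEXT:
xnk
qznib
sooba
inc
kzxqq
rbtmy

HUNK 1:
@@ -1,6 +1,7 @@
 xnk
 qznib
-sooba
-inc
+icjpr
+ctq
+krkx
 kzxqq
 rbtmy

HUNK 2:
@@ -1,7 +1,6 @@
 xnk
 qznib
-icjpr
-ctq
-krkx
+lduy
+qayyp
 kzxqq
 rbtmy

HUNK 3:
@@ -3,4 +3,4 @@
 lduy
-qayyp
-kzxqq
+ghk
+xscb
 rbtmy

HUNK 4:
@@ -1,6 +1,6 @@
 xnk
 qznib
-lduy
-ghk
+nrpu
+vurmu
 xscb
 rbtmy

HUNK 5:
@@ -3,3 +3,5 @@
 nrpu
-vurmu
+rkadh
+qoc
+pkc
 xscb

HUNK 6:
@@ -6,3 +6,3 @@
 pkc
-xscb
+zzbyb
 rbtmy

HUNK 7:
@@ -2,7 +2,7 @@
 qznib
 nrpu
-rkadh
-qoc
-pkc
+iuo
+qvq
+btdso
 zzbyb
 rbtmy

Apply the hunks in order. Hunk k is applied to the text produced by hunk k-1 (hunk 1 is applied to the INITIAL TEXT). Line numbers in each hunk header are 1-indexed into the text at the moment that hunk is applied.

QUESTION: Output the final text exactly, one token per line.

Hunk 1: at line 1 remove [sooba,inc] add [icjpr,ctq,krkx] -> 7 lines: xnk qznib icjpr ctq krkx kzxqq rbtmy
Hunk 2: at line 1 remove [icjpr,ctq,krkx] add [lduy,qayyp] -> 6 lines: xnk qznib lduy qayyp kzxqq rbtmy
Hunk 3: at line 3 remove [qayyp,kzxqq] add [ghk,xscb] -> 6 lines: xnk qznib lduy ghk xscb rbtmy
Hunk 4: at line 1 remove [lduy,ghk] add [nrpu,vurmu] -> 6 lines: xnk qznib nrpu vurmu xscb rbtmy
Hunk 5: at line 3 remove [vurmu] add [rkadh,qoc,pkc] -> 8 lines: xnk qznib nrpu rkadh qoc pkc xscb rbtmy
Hunk 6: at line 6 remove [xscb] add [zzbyb] -> 8 lines: xnk qznib nrpu rkadh qoc pkc zzbyb rbtmy
Hunk 7: at line 2 remove [rkadh,qoc,pkc] add [iuo,qvq,btdso] -> 8 lines: xnk qznib nrpu iuo qvq btdso zzbyb rbtmy

Answer: xnk
qznib
nrpu
iuo
qvq
btdso
zzbyb
rbtmy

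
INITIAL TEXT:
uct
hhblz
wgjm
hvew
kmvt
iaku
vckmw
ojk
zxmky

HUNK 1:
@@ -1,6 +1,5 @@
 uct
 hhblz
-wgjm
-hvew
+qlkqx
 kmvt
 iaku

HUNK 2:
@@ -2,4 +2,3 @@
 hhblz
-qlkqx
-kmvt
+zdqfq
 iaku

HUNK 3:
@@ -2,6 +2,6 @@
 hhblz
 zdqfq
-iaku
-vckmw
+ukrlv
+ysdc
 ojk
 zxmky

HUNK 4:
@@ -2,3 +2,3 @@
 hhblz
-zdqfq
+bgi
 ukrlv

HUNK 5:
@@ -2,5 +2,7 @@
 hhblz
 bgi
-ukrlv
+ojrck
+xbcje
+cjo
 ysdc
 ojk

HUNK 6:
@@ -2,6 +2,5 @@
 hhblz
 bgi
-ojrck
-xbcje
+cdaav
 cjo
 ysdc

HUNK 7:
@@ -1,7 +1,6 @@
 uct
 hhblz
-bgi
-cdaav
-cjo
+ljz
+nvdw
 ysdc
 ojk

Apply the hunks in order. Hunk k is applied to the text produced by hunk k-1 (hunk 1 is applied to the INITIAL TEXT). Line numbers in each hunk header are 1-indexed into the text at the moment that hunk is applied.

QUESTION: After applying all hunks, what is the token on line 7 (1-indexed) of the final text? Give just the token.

Answer: zxmky

Derivation:
Hunk 1: at line 1 remove [wgjm,hvew] add [qlkqx] -> 8 lines: uct hhblz qlkqx kmvt iaku vckmw ojk zxmky
Hunk 2: at line 2 remove [qlkqx,kmvt] add [zdqfq] -> 7 lines: uct hhblz zdqfq iaku vckmw ojk zxmky
Hunk 3: at line 2 remove [iaku,vckmw] add [ukrlv,ysdc] -> 7 lines: uct hhblz zdqfq ukrlv ysdc ojk zxmky
Hunk 4: at line 2 remove [zdqfq] add [bgi] -> 7 lines: uct hhblz bgi ukrlv ysdc ojk zxmky
Hunk 5: at line 2 remove [ukrlv] add [ojrck,xbcje,cjo] -> 9 lines: uct hhblz bgi ojrck xbcje cjo ysdc ojk zxmky
Hunk 6: at line 2 remove [ojrck,xbcje] add [cdaav] -> 8 lines: uct hhblz bgi cdaav cjo ysdc ojk zxmky
Hunk 7: at line 1 remove [bgi,cdaav,cjo] add [ljz,nvdw] -> 7 lines: uct hhblz ljz nvdw ysdc ojk zxmky
Final line 7: zxmky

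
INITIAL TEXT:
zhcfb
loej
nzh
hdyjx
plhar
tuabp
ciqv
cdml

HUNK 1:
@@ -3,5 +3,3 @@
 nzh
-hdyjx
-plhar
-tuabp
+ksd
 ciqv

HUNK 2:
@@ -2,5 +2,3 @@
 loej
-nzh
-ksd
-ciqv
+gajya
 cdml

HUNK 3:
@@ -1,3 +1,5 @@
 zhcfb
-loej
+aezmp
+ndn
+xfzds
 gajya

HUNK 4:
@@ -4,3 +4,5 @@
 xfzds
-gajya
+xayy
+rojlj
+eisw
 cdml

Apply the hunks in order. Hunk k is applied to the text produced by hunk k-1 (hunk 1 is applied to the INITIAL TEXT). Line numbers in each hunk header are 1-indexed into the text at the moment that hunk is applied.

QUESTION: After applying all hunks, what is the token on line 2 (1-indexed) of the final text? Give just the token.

Hunk 1: at line 3 remove [hdyjx,plhar,tuabp] add [ksd] -> 6 lines: zhcfb loej nzh ksd ciqv cdml
Hunk 2: at line 2 remove [nzh,ksd,ciqv] add [gajya] -> 4 lines: zhcfb loej gajya cdml
Hunk 3: at line 1 remove [loej] add [aezmp,ndn,xfzds] -> 6 lines: zhcfb aezmp ndn xfzds gajya cdml
Hunk 4: at line 4 remove [gajya] add [xayy,rojlj,eisw] -> 8 lines: zhcfb aezmp ndn xfzds xayy rojlj eisw cdml
Final line 2: aezmp

Answer: aezmp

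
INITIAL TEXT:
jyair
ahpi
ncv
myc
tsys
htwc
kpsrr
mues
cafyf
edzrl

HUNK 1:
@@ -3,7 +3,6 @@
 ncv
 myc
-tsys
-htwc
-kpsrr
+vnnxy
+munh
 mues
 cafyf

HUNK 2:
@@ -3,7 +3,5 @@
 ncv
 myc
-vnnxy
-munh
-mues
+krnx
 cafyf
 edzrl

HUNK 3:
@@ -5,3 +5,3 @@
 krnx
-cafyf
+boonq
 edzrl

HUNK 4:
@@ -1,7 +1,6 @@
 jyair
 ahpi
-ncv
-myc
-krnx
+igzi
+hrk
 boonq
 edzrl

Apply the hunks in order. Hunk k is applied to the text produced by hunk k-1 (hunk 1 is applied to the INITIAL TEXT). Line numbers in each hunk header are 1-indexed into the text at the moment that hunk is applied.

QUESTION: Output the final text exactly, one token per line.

Hunk 1: at line 3 remove [tsys,htwc,kpsrr] add [vnnxy,munh] -> 9 lines: jyair ahpi ncv myc vnnxy munh mues cafyf edzrl
Hunk 2: at line 3 remove [vnnxy,munh,mues] add [krnx] -> 7 lines: jyair ahpi ncv myc krnx cafyf edzrl
Hunk 3: at line 5 remove [cafyf] add [boonq] -> 7 lines: jyair ahpi ncv myc krnx boonq edzrl
Hunk 4: at line 1 remove [ncv,myc,krnx] add [igzi,hrk] -> 6 lines: jyair ahpi igzi hrk boonq edzrl

Answer: jyair
ahpi
igzi
hrk
boonq
edzrl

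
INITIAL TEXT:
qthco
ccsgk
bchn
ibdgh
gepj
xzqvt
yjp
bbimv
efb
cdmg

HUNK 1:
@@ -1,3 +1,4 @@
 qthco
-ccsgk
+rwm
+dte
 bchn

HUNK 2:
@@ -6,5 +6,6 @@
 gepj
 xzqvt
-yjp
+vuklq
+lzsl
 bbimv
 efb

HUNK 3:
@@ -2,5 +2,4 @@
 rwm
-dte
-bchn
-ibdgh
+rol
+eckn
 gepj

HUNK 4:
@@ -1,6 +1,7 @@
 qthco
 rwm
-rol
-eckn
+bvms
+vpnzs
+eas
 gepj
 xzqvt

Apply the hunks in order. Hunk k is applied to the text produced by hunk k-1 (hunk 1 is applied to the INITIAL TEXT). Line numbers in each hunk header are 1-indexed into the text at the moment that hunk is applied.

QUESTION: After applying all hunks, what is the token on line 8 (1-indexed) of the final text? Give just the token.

Answer: vuklq

Derivation:
Hunk 1: at line 1 remove [ccsgk] add [rwm,dte] -> 11 lines: qthco rwm dte bchn ibdgh gepj xzqvt yjp bbimv efb cdmg
Hunk 2: at line 6 remove [yjp] add [vuklq,lzsl] -> 12 lines: qthco rwm dte bchn ibdgh gepj xzqvt vuklq lzsl bbimv efb cdmg
Hunk 3: at line 2 remove [dte,bchn,ibdgh] add [rol,eckn] -> 11 lines: qthco rwm rol eckn gepj xzqvt vuklq lzsl bbimv efb cdmg
Hunk 4: at line 1 remove [rol,eckn] add [bvms,vpnzs,eas] -> 12 lines: qthco rwm bvms vpnzs eas gepj xzqvt vuklq lzsl bbimv efb cdmg
Final line 8: vuklq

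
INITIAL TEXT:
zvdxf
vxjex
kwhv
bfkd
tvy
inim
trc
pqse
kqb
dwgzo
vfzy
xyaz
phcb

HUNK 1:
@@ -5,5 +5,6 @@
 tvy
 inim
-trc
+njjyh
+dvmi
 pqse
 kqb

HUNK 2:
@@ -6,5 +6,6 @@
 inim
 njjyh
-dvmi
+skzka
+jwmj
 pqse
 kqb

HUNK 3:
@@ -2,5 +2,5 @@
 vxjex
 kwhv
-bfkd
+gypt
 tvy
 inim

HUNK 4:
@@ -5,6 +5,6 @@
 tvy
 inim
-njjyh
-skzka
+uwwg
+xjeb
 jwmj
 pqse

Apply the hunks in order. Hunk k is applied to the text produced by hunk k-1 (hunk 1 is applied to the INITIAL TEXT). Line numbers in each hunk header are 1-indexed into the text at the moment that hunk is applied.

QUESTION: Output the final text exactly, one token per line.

Hunk 1: at line 5 remove [trc] add [njjyh,dvmi] -> 14 lines: zvdxf vxjex kwhv bfkd tvy inim njjyh dvmi pqse kqb dwgzo vfzy xyaz phcb
Hunk 2: at line 6 remove [dvmi] add [skzka,jwmj] -> 15 lines: zvdxf vxjex kwhv bfkd tvy inim njjyh skzka jwmj pqse kqb dwgzo vfzy xyaz phcb
Hunk 3: at line 2 remove [bfkd] add [gypt] -> 15 lines: zvdxf vxjex kwhv gypt tvy inim njjyh skzka jwmj pqse kqb dwgzo vfzy xyaz phcb
Hunk 4: at line 5 remove [njjyh,skzka] add [uwwg,xjeb] -> 15 lines: zvdxf vxjex kwhv gypt tvy inim uwwg xjeb jwmj pqse kqb dwgzo vfzy xyaz phcb

Answer: zvdxf
vxjex
kwhv
gypt
tvy
inim
uwwg
xjeb
jwmj
pqse
kqb
dwgzo
vfzy
xyaz
phcb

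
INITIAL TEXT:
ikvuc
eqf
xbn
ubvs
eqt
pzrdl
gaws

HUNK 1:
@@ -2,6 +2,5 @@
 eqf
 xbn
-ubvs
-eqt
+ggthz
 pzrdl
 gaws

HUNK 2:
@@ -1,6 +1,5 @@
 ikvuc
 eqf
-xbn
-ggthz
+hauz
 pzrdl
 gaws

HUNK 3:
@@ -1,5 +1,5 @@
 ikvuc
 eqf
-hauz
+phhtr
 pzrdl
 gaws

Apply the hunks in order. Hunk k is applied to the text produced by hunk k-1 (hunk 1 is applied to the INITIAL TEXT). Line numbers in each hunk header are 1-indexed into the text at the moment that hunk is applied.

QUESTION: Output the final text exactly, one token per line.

Answer: ikvuc
eqf
phhtr
pzrdl
gaws

Derivation:
Hunk 1: at line 2 remove [ubvs,eqt] add [ggthz] -> 6 lines: ikvuc eqf xbn ggthz pzrdl gaws
Hunk 2: at line 1 remove [xbn,ggthz] add [hauz] -> 5 lines: ikvuc eqf hauz pzrdl gaws
Hunk 3: at line 1 remove [hauz] add [phhtr] -> 5 lines: ikvuc eqf phhtr pzrdl gaws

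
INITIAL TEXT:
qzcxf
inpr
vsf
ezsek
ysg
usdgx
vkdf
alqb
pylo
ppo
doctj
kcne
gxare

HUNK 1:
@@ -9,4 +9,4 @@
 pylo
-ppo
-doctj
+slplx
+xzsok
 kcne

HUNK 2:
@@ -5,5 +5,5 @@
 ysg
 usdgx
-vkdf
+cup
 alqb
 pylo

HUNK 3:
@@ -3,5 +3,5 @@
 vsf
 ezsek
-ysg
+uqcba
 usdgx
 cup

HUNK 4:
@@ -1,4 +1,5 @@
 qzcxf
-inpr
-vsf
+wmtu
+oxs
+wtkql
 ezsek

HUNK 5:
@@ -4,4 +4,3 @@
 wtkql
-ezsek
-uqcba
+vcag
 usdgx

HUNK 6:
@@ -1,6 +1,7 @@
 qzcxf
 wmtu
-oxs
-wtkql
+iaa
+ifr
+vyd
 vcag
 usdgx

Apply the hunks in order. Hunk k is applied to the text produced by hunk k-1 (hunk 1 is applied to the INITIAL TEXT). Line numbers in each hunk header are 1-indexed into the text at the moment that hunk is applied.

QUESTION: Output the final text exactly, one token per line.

Answer: qzcxf
wmtu
iaa
ifr
vyd
vcag
usdgx
cup
alqb
pylo
slplx
xzsok
kcne
gxare

Derivation:
Hunk 1: at line 9 remove [ppo,doctj] add [slplx,xzsok] -> 13 lines: qzcxf inpr vsf ezsek ysg usdgx vkdf alqb pylo slplx xzsok kcne gxare
Hunk 2: at line 5 remove [vkdf] add [cup] -> 13 lines: qzcxf inpr vsf ezsek ysg usdgx cup alqb pylo slplx xzsok kcne gxare
Hunk 3: at line 3 remove [ysg] add [uqcba] -> 13 lines: qzcxf inpr vsf ezsek uqcba usdgx cup alqb pylo slplx xzsok kcne gxare
Hunk 4: at line 1 remove [inpr,vsf] add [wmtu,oxs,wtkql] -> 14 lines: qzcxf wmtu oxs wtkql ezsek uqcba usdgx cup alqb pylo slplx xzsok kcne gxare
Hunk 5: at line 4 remove [ezsek,uqcba] add [vcag] -> 13 lines: qzcxf wmtu oxs wtkql vcag usdgx cup alqb pylo slplx xzsok kcne gxare
Hunk 6: at line 1 remove [oxs,wtkql] add [iaa,ifr,vyd] -> 14 lines: qzcxf wmtu iaa ifr vyd vcag usdgx cup alqb pylo slplx xzsok kcne gxare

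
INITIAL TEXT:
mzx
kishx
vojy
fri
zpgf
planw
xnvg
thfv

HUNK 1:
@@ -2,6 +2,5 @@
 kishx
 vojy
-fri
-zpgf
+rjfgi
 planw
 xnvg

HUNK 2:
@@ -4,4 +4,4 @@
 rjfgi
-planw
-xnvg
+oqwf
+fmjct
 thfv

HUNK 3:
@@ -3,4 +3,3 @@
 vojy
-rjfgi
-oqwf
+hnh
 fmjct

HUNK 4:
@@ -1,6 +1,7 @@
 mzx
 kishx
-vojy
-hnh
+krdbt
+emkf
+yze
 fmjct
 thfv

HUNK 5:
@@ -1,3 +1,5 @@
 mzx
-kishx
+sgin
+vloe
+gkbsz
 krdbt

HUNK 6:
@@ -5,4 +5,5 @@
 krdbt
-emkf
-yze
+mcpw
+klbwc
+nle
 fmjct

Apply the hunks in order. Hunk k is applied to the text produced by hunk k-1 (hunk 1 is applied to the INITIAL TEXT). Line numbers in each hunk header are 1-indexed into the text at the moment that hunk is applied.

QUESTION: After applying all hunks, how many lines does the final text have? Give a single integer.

Answer: 10

Derivation:
Hunk 1: at line 2 remove [fri,zpgf] add [rjfgi] -> 7 lines: mzx kishx vojy rjfgi planw xnvg thfv
Hunk 2: at line 4 remove [planw,xnvg] add [oqwf,fmjct] -> 7 lines: mzx kishx vojy rjfgi oqwf fmjct thfv
Hunk 3: at line 3 remove [rjfgi,oqwf] add [hnh] -> 6 lines: mzx kishx vojy hnh fmjct thfv
Hunk 4: at line 1 remove [vojy,hnh] add [krdbt,emkf,yze] -> 7 lines: mzx kishx krdbt emkf yze fmjct thfv
Hunk 5: at line 1 remove [kishx] add [sgin,vloe,gkbsz] -> 9 lines: mzx sgin vloe gkbsz krdbt emkf yze fmjct thfv
Hunk 6: at line 5 remove [emkf,yze] add [mcpw,klbwc,nle] -> 10 lines: mzx sgin vloe gkbsz krdbt mcpw klbwc nle fmjct thfv
Final line count: 10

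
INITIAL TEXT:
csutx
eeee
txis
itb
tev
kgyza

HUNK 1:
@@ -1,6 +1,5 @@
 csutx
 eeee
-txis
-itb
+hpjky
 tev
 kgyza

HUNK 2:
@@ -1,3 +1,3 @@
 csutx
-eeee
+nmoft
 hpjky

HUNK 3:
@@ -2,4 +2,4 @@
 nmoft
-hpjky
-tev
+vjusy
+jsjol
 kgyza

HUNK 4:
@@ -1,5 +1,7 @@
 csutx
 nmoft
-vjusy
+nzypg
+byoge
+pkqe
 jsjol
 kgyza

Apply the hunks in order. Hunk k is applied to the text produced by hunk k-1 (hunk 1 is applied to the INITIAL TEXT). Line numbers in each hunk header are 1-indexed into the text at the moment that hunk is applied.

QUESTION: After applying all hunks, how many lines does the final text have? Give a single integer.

Hunk 1: at line 1 remove [txis,itb] add [hpjky] -> 5 lines: csutx eeee hpjky tev kgyza
Hunk 2: at line 1 remove [eeee] add [nmoft] -> 5 lines: csutx nmoft hpjky tev kgyza
Hunk 3: at line 2 remove [hpjky,tev] add [vjusy,jsjol] -> 5 lines: csutx nmoft vjusy jsjol kgyza
Hunk 4: at line 1 remove [vjusy] add [nzypg,byoge,pkqe] -> 7 lines: csutx nmoft nzypg byoge pkqe jsjol kgyza
Final line count: 7

Answer: 7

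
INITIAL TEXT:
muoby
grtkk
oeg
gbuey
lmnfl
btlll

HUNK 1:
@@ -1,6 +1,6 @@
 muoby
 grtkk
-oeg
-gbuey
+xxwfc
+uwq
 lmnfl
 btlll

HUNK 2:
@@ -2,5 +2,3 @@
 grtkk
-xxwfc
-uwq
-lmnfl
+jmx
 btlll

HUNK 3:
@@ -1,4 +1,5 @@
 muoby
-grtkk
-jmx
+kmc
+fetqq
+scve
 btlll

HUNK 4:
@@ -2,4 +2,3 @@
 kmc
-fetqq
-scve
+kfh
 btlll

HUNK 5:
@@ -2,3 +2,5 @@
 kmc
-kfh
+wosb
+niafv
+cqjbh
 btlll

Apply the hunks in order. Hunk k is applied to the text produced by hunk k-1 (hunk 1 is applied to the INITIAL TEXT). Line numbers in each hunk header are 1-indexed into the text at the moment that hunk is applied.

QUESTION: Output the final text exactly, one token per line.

Hunk 1: at line 1 remove [oeg,gbuey] add [xxwfc,uwq] -> 6 lines: muoby grtkk xxwfc uwq lmnfl btlll
Hunk 2: at line 2 remove [xxwfc,uwq,lmnfl] add [jmx] -> 4 lines: muoby grtkk jmx btlll
Hunk 3: at line 1 remove [grtkk,jmx] add [kmc,fetqq,scve] -> 5 lines: muoby kmc fetqq scve btlll
Hunk 4: at line 2 remove [fetqq,scve] add [kfh] -> 4 lines: muoby kmc kfh btlll
Hunk 5: at line 2 remove [kfh] add [wosb,niafv,cqjbh] -> 6 lines: muoby kmc wosb niafv cqjbh btlll

Answer: muoby
kmc
wosb
niafv
cqjbh
btlll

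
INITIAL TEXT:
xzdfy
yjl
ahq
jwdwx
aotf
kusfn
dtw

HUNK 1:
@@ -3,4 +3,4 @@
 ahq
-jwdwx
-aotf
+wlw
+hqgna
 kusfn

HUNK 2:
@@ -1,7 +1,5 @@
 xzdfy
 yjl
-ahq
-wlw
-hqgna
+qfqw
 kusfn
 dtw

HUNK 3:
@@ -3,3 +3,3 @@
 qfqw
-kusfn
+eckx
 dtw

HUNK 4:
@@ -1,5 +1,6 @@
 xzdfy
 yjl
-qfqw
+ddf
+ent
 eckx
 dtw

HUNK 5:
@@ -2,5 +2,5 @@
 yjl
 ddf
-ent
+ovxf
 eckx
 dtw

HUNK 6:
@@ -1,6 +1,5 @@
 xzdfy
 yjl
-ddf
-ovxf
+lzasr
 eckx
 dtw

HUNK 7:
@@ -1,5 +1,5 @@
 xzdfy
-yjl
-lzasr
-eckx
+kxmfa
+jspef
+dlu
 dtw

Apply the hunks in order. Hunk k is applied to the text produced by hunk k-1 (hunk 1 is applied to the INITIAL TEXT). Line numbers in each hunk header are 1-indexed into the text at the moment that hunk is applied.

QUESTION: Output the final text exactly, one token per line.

Answer: xzdfy
kxmfa
jspef
dlu
dtw

Derivation:
Hunk 1: at line 3 remove [jwdwx,aotf] add [wlw,hqgna] -> 7 lines: xzdfy yjl ahq wlw hqgna kusfn dtw
Hunk 2: at line 1 remove [ahq,wlw,hqgna] add [qfqw] -> 5 lines: xzdfy yjl qfqw kusfn dtw
Hunk 3: at line 3 remove [kusfn] add [eckx] -> 5 lines: xzdfy yjl qfqw eckx dtw
Hunk 4: at line 1 remove [qfqw] add [ddf,ent] -> 6 lines: xzdfy yjl ddf ent eckx dtw
Hunk 5: at line 2 remove [ent] add [ovxf] -> 6 lines: xzdfy yjl ddf ovxf eckx dtw
Hunk 6: at line 1 remove [ddf,ovxf] add [lzasr] -> 5 lines: xzdfy yjl lzasr eckx dtw
Hunk 7: at line 1 remove [yjl,lzasr,eckx] add [kxmfa,jspef,dlu] -> 5 lines: xzdfy kxmfa jspef dlu dtw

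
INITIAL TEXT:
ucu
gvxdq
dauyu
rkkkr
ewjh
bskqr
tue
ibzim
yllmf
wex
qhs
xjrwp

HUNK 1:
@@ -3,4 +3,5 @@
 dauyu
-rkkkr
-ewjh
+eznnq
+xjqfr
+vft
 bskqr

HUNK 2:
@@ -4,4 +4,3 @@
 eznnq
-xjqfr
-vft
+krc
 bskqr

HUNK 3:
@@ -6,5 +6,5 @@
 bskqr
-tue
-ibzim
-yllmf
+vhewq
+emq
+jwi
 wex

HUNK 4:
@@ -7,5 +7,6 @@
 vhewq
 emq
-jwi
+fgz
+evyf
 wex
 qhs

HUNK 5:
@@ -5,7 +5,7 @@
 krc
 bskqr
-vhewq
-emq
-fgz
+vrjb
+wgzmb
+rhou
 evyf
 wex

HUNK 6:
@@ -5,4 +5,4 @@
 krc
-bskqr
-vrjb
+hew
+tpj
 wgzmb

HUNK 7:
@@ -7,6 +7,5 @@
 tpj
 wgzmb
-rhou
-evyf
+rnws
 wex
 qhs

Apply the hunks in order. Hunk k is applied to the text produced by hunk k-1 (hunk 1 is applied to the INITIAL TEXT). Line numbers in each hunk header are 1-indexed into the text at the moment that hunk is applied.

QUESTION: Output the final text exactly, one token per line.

Answer: ucu
gvxdq
dauyu
eznnq
krc
hew
tpj
wgzmb
rnws
wex
qhs
xjrwp

Derivation:
Hunk 1: at line 3 remove [rkkkr,ewjh] add [eznnq,xjqfr,vft] -> 13 lines: ucu gvxdq dauyu eznnq xjqfr vft bskqr tue ibzim yllmf wex qhs xjrwp
Hunk 2: at line 4 remove [xjqfr,vft] add [krc] -> 12 lines: ucu gvxdq dauyu eznnq krc bskqr tue ibzim yllmf wex qhs xjrwp
Hunk 3: at line 6 remove [tue,ibzim,yllmf] add [vhewq,emq,jwi] -> 12 lines: ucu gvxdq dauyu eznnq krc bskqr vhewq emq jwi wex qhs xjrwp
Hunk 4: at line 7 remove [jwi] add [fgz,evyf] -> 13 lines: ucu gvxdq dauyu eznnq krc bskqr vhewq emq fgz evyf wex qhs xjrwp
Hunk 5: at line 5 remove [vhewq,emq,fgz] add [vrjb,wgzmb,rhou] -> 13 lines: ucu gvxdq dauyu eznnq krc bskqr vrjb wgzmb rhou evyf wex qhs xjrwp
Hunk 6: at line 5 remove [bskqr,vrjb] add [hew,tpj] -> 13 lines: ucu gvxdq dauyu eznnq krc hew tpj wgzmb rhou evyf wex qhs xjrwp
Hunk 7: at line 7 remove [rhou,evyf] add [rnws] -> 12 lines: ucu gvxdq dauyu eznnq krc hew tpj wgzmb rnws wex qhs xjrwp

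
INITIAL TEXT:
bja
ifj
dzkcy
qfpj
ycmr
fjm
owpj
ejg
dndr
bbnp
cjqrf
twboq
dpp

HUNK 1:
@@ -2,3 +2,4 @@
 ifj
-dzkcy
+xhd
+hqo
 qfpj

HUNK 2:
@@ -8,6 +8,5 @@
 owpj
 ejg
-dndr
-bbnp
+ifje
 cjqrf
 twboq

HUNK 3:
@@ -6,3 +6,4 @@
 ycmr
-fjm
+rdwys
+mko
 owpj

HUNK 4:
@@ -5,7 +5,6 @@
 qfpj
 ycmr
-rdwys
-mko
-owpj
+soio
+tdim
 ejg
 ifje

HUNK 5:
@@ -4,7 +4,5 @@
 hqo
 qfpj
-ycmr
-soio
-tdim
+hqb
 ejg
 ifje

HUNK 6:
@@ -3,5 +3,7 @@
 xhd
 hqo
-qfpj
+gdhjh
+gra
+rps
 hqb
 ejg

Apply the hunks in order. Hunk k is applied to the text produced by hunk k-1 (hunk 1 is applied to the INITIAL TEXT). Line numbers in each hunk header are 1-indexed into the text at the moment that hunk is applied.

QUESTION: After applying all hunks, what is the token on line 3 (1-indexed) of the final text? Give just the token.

Hunk 1: at line 2 remove [dzkcy] add [xhd,hqo] -> 14 lines: bja ifj xhd hqo qfpj ycmr fjm owpj ejg dndr bbnp cjqrf twboq dpp
Hunk 2: at line 8 remove [dndr,bbnp] add [ifje] -> 13 lines: bja ifj xhd hqo qfpj ycmr fjm owpj ejg ifje cjqrf twboq dpp
Hunk 3: at line 6 remove [fjm] add [rdwys,mko] -> 14 lines: bja ifj xhd hqo qfpj ycmr rdwys mko owpj ejg ifje cjqrf twboq dpp
Hunk 4: at line 5 remove [rdwys,mko,owpj] add [soio,tdim] -> 13 lines: bja ifj xhd hqo qfpj ycmr soio tdim ejg ifje cjqrf twboq dpp
Hunk 5: at line 4 remove [ycmr,soio,tdim] add [hqb] -> 11 lines: bja ifj xhd hqo qfpj hqb ejg ifje cjqrf twboq dpp
Hunk 6: at line 3 remove [qfpj] add [gdhjh,gra,rps] -> 13 lines: bja ifj xhd hqo gdhjh gra rps hqb ejg ifje cjqrf twboq dpp
Final line 3: xhd

Answer: xhd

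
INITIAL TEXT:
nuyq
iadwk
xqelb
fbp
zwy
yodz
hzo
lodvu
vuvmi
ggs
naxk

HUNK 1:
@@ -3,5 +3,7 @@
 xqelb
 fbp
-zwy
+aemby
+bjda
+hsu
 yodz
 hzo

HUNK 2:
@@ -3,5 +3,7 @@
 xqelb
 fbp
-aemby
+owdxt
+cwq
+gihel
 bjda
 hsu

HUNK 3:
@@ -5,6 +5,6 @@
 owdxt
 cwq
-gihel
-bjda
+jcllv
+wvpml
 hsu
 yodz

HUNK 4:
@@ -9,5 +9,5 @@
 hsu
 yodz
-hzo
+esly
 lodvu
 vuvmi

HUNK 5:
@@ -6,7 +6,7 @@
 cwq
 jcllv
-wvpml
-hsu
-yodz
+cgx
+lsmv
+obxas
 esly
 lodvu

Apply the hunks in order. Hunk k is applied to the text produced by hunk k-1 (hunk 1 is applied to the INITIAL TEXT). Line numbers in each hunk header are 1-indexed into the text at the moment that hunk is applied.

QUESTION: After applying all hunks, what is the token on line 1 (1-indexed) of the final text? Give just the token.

Hunk 1: at line 3 remove [zwy] add [aemby,bjda,hsu] -> 13 lines: nuyq iadwk xqelb fbp aemby bjda hsu yodz hzo lodvu vuvmi ggs naxk
Hunk 2: at line 3 remove [aemby] add [owdxt,cwq,gihel] -> 15 lines: nuyq iadwk xqelb fbp owdxt cwq gihel bjda hsu yodz hzo lodvu vuvmi ggs naxk
Hunk 3: at line 5 remove [gihel,bjda] add [jcllv,wvpml] -> 15 lines: nuyq iadwk xqelb fbp owdxt cwq jcllv wvpml hsu yodz hzo lodvu vuvmi ggs naxk
Hunk 4: at line 9 remove [hzo] add [esly] -> 15 lines: nuyq iadwk xqelb fbp owdxt cwq jcllv wvpml hsu yodz esly lodvu vuvmi ggs naxk
Hunk 5: at line 6 remove [wvpml,hsu,yodz] add [cgx,lsmv,obxas] -> 15 lines: nuyq iadwk xqelb fbp owdxt cwq jcllv cgx lsmv obxas esly lodvu vuvmi ggs naxk
Final line 1: nuyq

Answer: nuyq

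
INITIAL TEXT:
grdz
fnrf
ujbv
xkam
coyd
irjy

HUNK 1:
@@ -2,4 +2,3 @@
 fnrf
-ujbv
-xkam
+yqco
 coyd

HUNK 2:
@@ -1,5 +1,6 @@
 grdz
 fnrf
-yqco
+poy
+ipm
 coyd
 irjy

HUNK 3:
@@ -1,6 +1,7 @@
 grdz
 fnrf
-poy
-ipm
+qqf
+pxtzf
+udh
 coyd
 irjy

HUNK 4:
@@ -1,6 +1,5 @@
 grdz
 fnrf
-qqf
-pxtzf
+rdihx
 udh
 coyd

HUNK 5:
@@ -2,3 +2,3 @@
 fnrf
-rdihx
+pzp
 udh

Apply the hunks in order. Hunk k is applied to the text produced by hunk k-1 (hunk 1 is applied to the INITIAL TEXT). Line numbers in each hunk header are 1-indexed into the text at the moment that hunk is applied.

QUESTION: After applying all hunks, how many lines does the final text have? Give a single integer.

Answer: 6

Derivation:
Hunk 1: at line 2 remove [ujbv,xkam] add [yqco] -> 5 lines: grdz fnrf yqco coyd irjy
Hunk 2: at line 1 remove [yqco] add [poy,ipm] -> 6 lines: grdz fnrf poy ipm coyd irjy
Hunk 3: at line 1 remove [poy,ipm] add [qqf,pxtzf,udh] -> 7 lines: grdz fnrf qqf pxtzf udh coyd irjy
Hunk 4: at line 1 remove [qqf,pxtzf] add [rdihx] -> 6 lines: grdz fnrf rdihx udh coyd irjy
Hunk 5: at line 2 remove [rdihx] add [pzp] -> 6 lines: grdz fnrf pzp udh coyd irjy
Final line count: 6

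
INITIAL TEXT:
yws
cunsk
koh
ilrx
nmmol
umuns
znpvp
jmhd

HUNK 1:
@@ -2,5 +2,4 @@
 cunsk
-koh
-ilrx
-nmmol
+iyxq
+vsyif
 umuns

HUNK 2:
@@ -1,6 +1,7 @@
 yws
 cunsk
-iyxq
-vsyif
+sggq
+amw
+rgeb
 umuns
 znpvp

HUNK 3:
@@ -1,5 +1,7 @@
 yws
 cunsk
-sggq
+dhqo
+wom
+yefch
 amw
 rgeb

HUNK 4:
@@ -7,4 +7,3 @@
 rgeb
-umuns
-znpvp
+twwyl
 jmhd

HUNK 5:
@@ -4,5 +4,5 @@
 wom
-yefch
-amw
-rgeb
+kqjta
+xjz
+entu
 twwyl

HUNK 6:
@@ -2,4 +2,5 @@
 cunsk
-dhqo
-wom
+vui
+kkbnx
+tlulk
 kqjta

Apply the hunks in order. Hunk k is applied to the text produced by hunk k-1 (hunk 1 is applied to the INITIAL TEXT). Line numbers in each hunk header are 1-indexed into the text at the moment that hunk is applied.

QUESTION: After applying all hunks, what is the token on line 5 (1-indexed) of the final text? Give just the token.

Answer: tlulk

Derivation:
Hunk 1: at line 2 remove [koh,ilrx,nmmol] add [iyxq,vsyif] -> 7 lines: yws cunsk iyxq vsyif umuns znpvp jmhd
Hunk 2: at line 1 remove [iyxq,vsyif] add [sggq,amw,rgeb] -> 8 lines: yws cunsk sggq amw rgeb umuns znpvp jmhd
Hunk 3: at line 1 remove [sggq] add [dhqo,wom,yefch] -> 10 lines: yws cunsk dhqo wom yefch amw rgeb umuns znpvp jmhd
Hunk 4: at line 7 remove [umuns,znpvp] add [twwyl] -> 9 lines: yws cunsk dhqo wom yefch amw rgeb twwyl jmhd
Hunk 5: at line 4 remove [yefch,amw,rgeb] add [kqjta,xjz,entu] -> 9 lines: yws cunsk dhqo wom kqjta xjz entu twwyl jmhd
Hunk 6: at line 2 remove [dhqo,wom] add [vui,kkbnx,tlulk] -> 10 lines: yws cunsk vui kkbnx tlulk kqjta xjz entu twwyl jmhd
Final line 5: tlulk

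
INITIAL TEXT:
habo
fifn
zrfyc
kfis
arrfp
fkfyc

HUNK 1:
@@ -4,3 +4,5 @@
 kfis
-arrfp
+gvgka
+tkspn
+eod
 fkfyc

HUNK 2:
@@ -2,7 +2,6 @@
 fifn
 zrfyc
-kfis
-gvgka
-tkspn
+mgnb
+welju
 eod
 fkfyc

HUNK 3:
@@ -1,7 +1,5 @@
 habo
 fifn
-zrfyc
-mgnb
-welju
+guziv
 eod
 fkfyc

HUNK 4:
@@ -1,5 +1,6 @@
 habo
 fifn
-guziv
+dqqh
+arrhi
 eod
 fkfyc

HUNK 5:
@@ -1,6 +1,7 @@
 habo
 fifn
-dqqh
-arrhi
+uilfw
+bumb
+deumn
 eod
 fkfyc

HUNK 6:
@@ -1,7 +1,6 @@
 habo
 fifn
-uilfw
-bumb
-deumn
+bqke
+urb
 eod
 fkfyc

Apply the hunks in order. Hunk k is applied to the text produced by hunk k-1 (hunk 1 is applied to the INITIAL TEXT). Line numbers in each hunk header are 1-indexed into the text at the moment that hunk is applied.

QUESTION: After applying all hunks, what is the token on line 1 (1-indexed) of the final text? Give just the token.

Hunk 1: at line 4 remove [arrfp] add [gvgka,tkspn,eod] -> 8 lines: habo fifn zrfyc kfis gvgka tkspn eod fkfyc
Hunk 2: at line 2 remove [kfis,gvgka,tkspn] add [mgnb,welju] -> 7 lines: habo fifn zrfyc mgnb welju eod fkfyc
Hunk 3: at line 1 remove [zrfyc,mgnb,welju] add [guziv] -> 5 lines: habo fifn guziv eod fkfyc
Hunk 4: at line 1 remove [guziv] add [dqqh,arrhi] -> 6 lines: habo fifn dqqh arrhi eod fkfyc
Hunk 5: at line 1 remove [dqqh,arrhi] add [uilfw,bumb,deumn] -> 7 lines: habo fifn uilfw bumb deumn eod fkfyc
Hunk 6: at line 1 remove [uilfw,bumb,deumn] add [bqke,urb] -> 6 lines: habo fifn bqke urb eod fkfyc
Final line 1: habo

Answer: habo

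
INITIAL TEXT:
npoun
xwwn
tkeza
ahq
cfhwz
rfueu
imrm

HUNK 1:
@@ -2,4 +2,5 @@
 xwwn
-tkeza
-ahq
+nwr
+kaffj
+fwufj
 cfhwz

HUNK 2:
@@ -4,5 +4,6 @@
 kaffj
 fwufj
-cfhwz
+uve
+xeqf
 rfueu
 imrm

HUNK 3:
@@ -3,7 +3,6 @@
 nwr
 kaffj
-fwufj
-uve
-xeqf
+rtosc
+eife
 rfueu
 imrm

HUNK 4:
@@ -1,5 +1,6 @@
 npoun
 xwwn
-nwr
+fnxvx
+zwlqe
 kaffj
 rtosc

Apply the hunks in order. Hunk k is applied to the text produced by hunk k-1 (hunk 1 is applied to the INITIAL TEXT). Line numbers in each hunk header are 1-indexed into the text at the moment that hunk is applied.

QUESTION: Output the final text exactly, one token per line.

Hunk 1: at line 2 remove [tkeza,ahq] add [nwr,kaffj,fwufj] -> 8 lines: npoun xwwn nwr kaffj fwufj cfhwz rfueu imrm
Hunk 2: at line 4 remove [cfhwz] add [uve,xeqf] -> 9 lines: npoun xwwn nwr kaffj fwufj uve xeqf rfueu imrm
Hunk 3: at line 3 remove [fwufj,uve,xeqf] add [rtosc,eife] -> 8 lines: npoun xwwn nwr kaffj rtosc eife rfueu imrm
Hunk 4: at line 1 remove [nwr] add [fnxvx,zwlqe] -> 9 lines: npoun xwwn fnxvx zwlqe kaffj rtosc eife rfueu imrm

Answer: npoun
xwwn
fnxvx
zwlqe
kaffj
rtosc
eife
rfueu
imrm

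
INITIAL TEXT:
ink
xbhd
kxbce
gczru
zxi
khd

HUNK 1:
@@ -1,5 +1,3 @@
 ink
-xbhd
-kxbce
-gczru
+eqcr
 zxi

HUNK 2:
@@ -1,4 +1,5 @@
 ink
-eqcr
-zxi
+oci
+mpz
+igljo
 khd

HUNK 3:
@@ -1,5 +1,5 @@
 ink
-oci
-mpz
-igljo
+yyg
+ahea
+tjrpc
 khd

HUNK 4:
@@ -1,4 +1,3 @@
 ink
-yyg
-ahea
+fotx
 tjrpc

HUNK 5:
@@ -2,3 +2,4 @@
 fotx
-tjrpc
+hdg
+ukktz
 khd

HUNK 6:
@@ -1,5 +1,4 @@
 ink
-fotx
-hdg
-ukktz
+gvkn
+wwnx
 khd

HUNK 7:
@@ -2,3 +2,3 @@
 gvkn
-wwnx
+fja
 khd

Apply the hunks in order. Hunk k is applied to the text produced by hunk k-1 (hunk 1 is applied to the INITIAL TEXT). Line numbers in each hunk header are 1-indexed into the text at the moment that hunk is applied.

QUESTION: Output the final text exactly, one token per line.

Answer: ink
gvkn
fja
khd

Derivation:
Hunk 1: at line 1 remove [xbhd,kxbce,gczru] add [eqcr] -> 4 lines: ink eqcr zxi khd
Hunk 2: at line 1 remove [eqcr,zxi] add [oci,mpz,igljo] -> 5 lines: ink oci mpz igljo khd
Hunk 3: at line 1 remove [oci,mpz,igljo] add [yyg,ahea,tjrpc] -> 5 lines: ink yyg ahea tjrpc khd
Hunk 4: at line 1 remove [yyg,ahea] add [fotx] -> 4 lines: ink fotx tjrpc khd
Hunk 5: at line 2 remove [tjrpc] add [hdg,ukktz] -> 5 lines: ink fotx hdg ukktz khd
Hunk 6: at line 1 remove [fotx,hdg,ukktz] add [gvkn,wwnx] -> 4 lines: ink gvkn wwnx khd
Hunk 7: at line 2 remove [wwnx] add [fja] -> 4 lines: ink gvkn fja khd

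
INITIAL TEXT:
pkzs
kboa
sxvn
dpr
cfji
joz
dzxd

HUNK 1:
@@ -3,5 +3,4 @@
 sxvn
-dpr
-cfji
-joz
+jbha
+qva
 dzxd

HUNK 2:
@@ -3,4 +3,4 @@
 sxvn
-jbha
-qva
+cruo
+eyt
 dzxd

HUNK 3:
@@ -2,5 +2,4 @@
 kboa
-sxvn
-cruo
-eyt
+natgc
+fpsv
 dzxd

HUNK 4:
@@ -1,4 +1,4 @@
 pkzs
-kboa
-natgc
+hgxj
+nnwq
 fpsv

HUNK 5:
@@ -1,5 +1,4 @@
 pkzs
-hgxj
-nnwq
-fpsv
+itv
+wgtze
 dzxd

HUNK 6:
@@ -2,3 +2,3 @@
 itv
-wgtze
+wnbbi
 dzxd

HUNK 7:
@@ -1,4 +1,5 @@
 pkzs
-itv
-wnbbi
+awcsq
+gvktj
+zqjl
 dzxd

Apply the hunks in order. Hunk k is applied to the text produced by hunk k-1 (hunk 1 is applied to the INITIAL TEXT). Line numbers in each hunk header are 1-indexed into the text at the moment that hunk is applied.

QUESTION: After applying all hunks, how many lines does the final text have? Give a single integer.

Hunk 1: at line 3 remove [dpr,cfji,joz] add [jbha,qva] -> 6 lines: pkzs kboa sxvn jbha qva dzxd
Hunk 2: at line 3 remove [jbha,qva] add [cruo,eyt] -> 6 lines: pkzs kboa sxvn cruo eyt dzxd
Hunk 3: at line 2 remove [sxvn,cruo,eyt] add [natgc,fpsv] -> 5 lines: pkzs kboa natgc fpsv dzxd
Hunk 4: at line 1 remove [kboa,natgc] add [hgxj,nnwq] -> 5 lines: pkzs hgxj nnwq fpsv dzxd
Hunk 5: at line 1 remove [hgxj,nnwq,fpsv] add [itv,wgtze] -> 4 lines: pkzs itv wgtze dzxd
Hunk 6: at line 2 remove [wgtze] add [wnbbi] -> 4 lines: pkzs itv wnbbi dzxd
Hunk 7: at line 1 remove [itv,wnbbi] add [awcsq,gvktj,zqjl] -> 5 lines: pkzs awcsq gvktj zqjl dzxd
Final line count: 5

Answer: 5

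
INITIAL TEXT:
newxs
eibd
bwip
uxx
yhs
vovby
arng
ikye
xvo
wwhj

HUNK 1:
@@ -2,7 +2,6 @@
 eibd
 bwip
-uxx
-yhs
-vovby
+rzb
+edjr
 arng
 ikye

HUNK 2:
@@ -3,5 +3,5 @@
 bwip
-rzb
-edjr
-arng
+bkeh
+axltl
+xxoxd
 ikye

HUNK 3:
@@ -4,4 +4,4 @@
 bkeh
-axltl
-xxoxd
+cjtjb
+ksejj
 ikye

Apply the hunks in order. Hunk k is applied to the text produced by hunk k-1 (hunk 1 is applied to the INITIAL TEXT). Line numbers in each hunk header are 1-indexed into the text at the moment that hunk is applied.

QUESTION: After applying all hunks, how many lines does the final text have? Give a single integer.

Hunk 1: at line 2 remove [uxx,yhs,vovby] add [rzb,edjr] -> 9 lines: newxs eibd bwip rzb edjr arng ikye xvo wwhj
Hunk 2: at line 3 remove [rzb,edjr,arng] add [bkeh,axltl,xxoxd] -> 9 lines: newxs eibd bwip bkeh axltl xxoxd ikye xvo wwhj
Hunk 3: at line 4 remove [axltl,xxoxd] add [cjtjb,ksejj] -> 9 lines: newxs eibd bwip bkeh cjtjb ksejj ikye xvo wwhj
Final line count: 9

Answer: 9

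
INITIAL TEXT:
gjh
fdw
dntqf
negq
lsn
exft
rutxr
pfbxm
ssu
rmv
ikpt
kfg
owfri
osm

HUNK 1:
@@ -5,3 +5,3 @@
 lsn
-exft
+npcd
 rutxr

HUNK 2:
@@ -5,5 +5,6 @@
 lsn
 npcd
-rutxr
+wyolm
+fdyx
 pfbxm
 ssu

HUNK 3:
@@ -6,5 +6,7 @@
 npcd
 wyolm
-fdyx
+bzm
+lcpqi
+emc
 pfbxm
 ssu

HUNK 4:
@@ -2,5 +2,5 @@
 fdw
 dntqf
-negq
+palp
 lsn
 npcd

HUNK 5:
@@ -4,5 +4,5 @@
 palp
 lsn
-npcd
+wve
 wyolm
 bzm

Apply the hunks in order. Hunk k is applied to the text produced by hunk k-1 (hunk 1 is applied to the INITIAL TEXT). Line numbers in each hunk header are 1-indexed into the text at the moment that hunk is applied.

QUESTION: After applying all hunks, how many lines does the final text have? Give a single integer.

Answer: 17

Derivation:
Hunk 1: at line 5 remove [exft] add [npcd] -> 14 lines: gjh fdw dntqf negq lsn npcd rutxr pfbxm ssu rmv ikpt kfg owfri osm
Hunk 2: at line 5 remove [rutxr] add [wyolm,fdyx] -> 15 lines: gjh fdw dntqf negq lsn npcd wyolm fdyx pfbxm ssu rmv ikpt kfg owfri osm
Hunk 3: at line 6 remove [fdyx] add [bzm,lcpqi,emc] -> 17 lines: gjh fdw dntqf negq lsn npcd wyolm bzm lcpqi emc pfbxm ssu rmv ikpt kfg owfri osm
Hunk 4: at line 2 remove [negq] add [palp] -> 17 lines: gjh fdw dntqf palp lsn npcd wyolm bzm lcpqi emc pfbxm ssu rmv ikpt kfg owfri osm
Hunk 5: at line 4 remove [npcd] add [wve] -> 17 lines: gjh fdw dntqf palp lsn wve wyolm bzm lcpqi emc pfbxm ssu rmv ikpt kfg owfri osm
Final line count: 17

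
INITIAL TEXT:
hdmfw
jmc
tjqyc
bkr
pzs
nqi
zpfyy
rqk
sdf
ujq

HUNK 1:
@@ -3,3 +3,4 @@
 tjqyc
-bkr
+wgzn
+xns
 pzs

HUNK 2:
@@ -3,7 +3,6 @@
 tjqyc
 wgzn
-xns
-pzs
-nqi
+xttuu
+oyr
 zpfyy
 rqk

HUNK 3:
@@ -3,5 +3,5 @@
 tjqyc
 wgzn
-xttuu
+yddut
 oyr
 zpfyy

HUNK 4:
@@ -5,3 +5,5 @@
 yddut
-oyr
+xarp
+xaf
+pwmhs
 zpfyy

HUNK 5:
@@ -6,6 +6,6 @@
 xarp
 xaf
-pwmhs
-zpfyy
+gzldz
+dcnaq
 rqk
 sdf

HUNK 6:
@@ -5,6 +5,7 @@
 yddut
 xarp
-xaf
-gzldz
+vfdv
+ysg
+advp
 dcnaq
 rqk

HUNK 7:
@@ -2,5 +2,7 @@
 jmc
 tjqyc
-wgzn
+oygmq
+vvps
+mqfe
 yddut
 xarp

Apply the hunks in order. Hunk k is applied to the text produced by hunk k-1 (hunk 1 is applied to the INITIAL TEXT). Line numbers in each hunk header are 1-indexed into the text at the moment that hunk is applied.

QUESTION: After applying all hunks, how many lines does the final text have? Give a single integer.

Hunk 1: at line 3 remove [bkr] add [wgzn,xns] -> 11 lines: hdmfw jmc tjqyc wgzn xns pzs nqi zpfyy rqk sdf ujq
Hunk 2: at line 3 remove [xns,pzs,nqi] add [xttuu,oyr] -> 10 lines: hdmfw jmc tjqyc wgzn xttuu oyr zpfyy rqk sdf ujq
Hunk 3: at line 3 remove [xttuu] add [yddut] -> 10 lines: hdmfw jmc tjqyc wgzn yddut oyr zpfyy rqk sdf ujq
Hunk 4: at line 5 remove [oyr] add [xarp,xaf,pwmhs] -> 12 lines: hdmfw jmc tjqyc wgzn yddut xarp xaf pwmhs zpfyy rqk sdf ujq
Hunk 5: at line 6 remove [pwmhs,zpfyy] add [gzldz,dcnaq] -> 12 lines: hdmfw jmc tjqyc wgzn yddut xarp xaf gzldz dcnaq rqk sdf ujq
Hunk 6: at line 5 remove [xaf,gzldz] add [vfdv,ysg,advp] -> 13 lines: hdmfw jmc tjqyc wgzn yddut xarp vfdv ysg advp dcnaq rqk sdf ujq
Hunk 7: at line 2 remove [wgzn] add [oygmq,vvps,mqfe] -> 15 lines: hdmfw jmc tjqyc oygmq vvps mqfe yddut xarp vfdv ysg advp dcnaq rqk sdf ujq
Final line count: 15

Answer: 15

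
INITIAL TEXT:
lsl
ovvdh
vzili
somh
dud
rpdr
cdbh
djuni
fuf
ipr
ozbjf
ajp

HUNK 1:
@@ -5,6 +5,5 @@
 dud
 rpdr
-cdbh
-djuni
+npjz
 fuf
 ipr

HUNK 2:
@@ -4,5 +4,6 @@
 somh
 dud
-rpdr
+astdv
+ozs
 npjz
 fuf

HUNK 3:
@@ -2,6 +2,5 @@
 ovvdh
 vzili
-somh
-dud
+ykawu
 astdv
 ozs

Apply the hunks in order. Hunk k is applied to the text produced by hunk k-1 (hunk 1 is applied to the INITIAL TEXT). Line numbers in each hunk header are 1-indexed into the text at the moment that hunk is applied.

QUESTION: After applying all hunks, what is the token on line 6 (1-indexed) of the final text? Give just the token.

Hunk 1: at line 5 remove [cdbh,djuni] add [npjz] -> 11 lines: lsl ovvdh vzili somh dud rpdr npjz fuf ipr ozbjf ajp
Hunk 2: at line 4 remove [rpdr] add [astdv,ozs] -> 12 lines: lsl ovvdh vzili somh dud astdv ozs npjz fuf ipr ozbjf ajp
Hunk 3: at line 2 remove [somh,dud] add [ykawu] -> 11 lines: lsl ovvdh vzili ykawu astdv ozs npjz fuf ipr ozbjf ajp
Final line 6: ozs

Answer: ozs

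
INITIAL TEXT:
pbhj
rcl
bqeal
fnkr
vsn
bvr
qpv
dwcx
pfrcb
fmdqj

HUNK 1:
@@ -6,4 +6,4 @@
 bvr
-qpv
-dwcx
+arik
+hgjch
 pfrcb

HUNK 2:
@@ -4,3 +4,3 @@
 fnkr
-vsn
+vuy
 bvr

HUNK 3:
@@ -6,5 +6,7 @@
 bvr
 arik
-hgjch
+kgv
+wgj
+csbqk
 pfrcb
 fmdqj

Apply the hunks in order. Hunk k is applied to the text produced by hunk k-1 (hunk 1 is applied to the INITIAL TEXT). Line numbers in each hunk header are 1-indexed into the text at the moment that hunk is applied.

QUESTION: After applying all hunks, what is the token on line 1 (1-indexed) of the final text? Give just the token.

Answer: pbhj

Derivation:
Hunk 1: at line 6 remove [qpv,dwcx] add [arik,hgjch] -> 10 lines: pbhj rcl bqeal fnkr vsn bvr arik hgjch pfrcb fmdqj
Hunk 2: at line 4 remove [vsn] add [vuy] -> 10 lines: pbhj rcl bqeal fnkr vuy bvr arik hgjch pfrcb fmdqj
Hunk 3: at line 6 remove [hgjch] add [kgv,wgj,csbqk] -> 12 lines: pbhj rcl bqeal fnkr vuy bvr arik kgv wgj csbqk pfrcb fmdqj
Final line 1: pbhj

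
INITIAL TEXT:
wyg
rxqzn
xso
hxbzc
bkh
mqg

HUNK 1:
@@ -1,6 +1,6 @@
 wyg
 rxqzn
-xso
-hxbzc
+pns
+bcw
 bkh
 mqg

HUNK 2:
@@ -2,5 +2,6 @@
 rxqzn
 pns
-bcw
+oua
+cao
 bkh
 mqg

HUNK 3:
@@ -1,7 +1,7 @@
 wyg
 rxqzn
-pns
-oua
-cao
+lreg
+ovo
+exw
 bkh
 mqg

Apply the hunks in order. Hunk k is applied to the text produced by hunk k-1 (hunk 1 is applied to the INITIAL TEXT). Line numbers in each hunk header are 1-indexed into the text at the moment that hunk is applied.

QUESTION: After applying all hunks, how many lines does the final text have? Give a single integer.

Answer: 7

Derivation:
Hunk 1: at line 1 remove [xso,hxbzc] add [pns,bcw] -> 6 lines: wyg rxqzn pns bcw bkh mqg
Hunk 2: at line 2 remove [bcw] add [oua,cao] -> 7 lines: wyg rxqzn pns oua cao bkh mqg
Hunk 3: at line 1 remove [pns,oua,cao] add [lreg,ovo,exw] -> 7 lines: wyg rxqzn lreg ovo exw bkh mqg
Final line count: 7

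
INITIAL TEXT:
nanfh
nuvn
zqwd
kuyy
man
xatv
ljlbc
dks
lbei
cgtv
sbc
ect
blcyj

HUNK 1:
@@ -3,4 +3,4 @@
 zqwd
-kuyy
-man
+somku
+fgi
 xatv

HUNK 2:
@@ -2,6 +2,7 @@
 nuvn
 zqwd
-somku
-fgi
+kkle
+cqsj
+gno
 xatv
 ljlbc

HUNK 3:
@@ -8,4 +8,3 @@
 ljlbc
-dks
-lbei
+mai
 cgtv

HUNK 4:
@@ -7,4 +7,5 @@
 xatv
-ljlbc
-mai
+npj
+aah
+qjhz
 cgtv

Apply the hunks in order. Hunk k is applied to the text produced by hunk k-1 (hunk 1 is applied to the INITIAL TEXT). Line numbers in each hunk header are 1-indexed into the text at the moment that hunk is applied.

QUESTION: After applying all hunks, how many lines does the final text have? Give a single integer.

Answer: 14

Derivation:
Hunk 1: at line 3 remove [kuyy,man] add [somku,fgi] -> 13 lines: nanfh nuvn zqwd somku fgi xatv ljlbc dks lbei cgtv sbc ect blcyj
Hunk 2: at line 2 remove [somku,fgi] add [kkle,cqsj,gno] -> 14 lines: nanfh nuvn zqwd kkle cqsj gno xatv ljlbc dks lbei cgtv sbc ect blcyj
Hunk 3: at line 8 remove [dks,lbei] add [mai] -> 13 lines: nanfh nuvn zqwd kkle cqsj gno xatv ljlbc mai cgtv sbc ect blcyj
Hunk 4: at line 7 remove [ljlbc,mai] add [npj,aah,qjhz] -> 14 lines: nanfh nuvn zqwd kkle cqsj gno xatv npj aah qjhz cgtv sbc ect blcyj
Final line count: 14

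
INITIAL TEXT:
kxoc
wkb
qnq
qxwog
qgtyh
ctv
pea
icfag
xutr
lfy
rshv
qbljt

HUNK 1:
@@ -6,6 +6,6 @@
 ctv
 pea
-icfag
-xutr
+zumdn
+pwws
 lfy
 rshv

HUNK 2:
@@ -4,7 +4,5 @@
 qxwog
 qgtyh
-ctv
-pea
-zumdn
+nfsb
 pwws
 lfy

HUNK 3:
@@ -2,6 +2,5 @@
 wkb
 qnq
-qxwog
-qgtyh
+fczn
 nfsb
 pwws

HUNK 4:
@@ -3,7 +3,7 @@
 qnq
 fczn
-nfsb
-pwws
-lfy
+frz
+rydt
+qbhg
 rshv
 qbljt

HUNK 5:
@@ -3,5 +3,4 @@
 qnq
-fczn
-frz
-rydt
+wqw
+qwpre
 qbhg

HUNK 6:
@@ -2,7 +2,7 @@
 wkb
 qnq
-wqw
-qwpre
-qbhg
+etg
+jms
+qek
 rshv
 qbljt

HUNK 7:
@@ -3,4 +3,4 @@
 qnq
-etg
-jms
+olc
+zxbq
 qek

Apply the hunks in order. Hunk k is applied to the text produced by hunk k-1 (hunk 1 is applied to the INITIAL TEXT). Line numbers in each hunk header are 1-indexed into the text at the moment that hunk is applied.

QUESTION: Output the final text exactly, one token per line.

Hunk 1: at line 6 remove [icfag,xutr] add [zumdn,pwws] -> 12 lines: kxoc wkb qnq qxwog qgtyh ctv pea zumdn pwws lfy rshv qbljt
Hunk 2: at line 4 remove [ctv,pea,zumdn] add [nfsb] -> 10 lines: kxoc wkb qnq qxwog qgtyh nfsb pwws lfy rshv qbljt
Hunk 3: at line 2 remove [qxwog,qgtyh] add [fczn] -> 9 lines: kxoc wkb qnq fczn nfsb pwws lfy rshv qbljt
Hunk 4: at line 3 remove [nfsb,pwws,lfy] add [frz,rydt,qbhg] -> 9 lines: kxoc wkb qnq fczn frz rydt qbhg rshv qbljt
Hunk 5: at line 3 remove [fczn,frz,rydt] add [wqw,qwpre] -> 8 lines: kxoc wkb qnq wqw qwpre qbhg rshv qbljt
Hunk 6: at line 2 remove [wqw,qwpre,qbhg] add [etg,jms,qek] -> 8 lines: kxoc wkb qnq etg jms qek rshv qbljt
Hunk 7: at line 3 remove [etg,jms] add [olc,zxbq] -> 8 lines: kxoc wkb qnq olc zxbq qek rshv qbljt

Answer: kxoc
wkb
qnq
olc
zxbq
qek
rshv
qbljt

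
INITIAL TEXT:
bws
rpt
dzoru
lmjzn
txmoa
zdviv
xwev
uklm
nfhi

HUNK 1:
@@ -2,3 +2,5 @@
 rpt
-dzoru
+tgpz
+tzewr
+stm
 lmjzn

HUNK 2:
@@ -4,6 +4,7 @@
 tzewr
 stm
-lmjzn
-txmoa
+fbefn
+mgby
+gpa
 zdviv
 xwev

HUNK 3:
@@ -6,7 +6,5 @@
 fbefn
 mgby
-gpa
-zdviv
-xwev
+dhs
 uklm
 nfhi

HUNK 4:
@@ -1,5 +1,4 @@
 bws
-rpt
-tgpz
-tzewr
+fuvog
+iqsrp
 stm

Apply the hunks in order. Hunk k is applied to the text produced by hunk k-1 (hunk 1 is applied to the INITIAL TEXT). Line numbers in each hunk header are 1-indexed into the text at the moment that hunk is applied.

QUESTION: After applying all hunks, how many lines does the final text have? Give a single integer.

Answer: 9

Derivation:
Hunk 1: at line 2 remove [dzoru] add [tgpz,tzewr,stm] -> 11 lines: bws rpt tgpz tzewr stm lmjzn txmoa zdviv xwev uklm nfhi
Hunk 2: at line 4 remove [lmjzn,txmoa] add [fbefn,mgby,gpa] -> 12 lines: bws rpt tgpz tzewr stm fbefn mgby gpa zdviv xwev uklm nfhi
Hunk 3: at line 6 remove [gpa,zdviv,xwev] add [dhs] -> 10 lines: bws rpt tgpz tzewr stm fbefn mgby dhs uklm nfhi
Hunk 4: at line 1 remove [rpt,tgpz,tzewr] add [fuvog,iqsrp] -> 9 lines: bws fuvog iqsrp stm fbefn mgby dhs uklm nfhi
Final line count: 9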